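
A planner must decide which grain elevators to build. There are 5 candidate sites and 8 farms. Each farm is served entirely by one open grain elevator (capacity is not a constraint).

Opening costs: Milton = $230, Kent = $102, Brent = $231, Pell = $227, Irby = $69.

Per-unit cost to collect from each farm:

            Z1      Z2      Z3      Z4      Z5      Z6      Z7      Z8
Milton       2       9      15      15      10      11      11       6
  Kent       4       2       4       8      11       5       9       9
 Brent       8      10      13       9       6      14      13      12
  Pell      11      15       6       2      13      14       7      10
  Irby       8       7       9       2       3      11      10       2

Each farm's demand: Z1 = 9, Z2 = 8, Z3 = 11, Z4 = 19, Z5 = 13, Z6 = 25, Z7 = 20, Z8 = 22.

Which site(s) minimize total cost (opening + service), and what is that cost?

Open Kent and Irby; minimum total cost 693.

For any fixed open set, each farm goes to its cheapest open site; total = fixed + service.
{Kent, Irby}: Z1→Kent 4·9=36, Z2→Kent 2·8=16, Z3→Kent 4·11=44, Z4→Irby 2·19=38, Z5→Irby 3·13=39, Z6→Kent 5·25=125, Z7→Kent 9·20=180, Z8→Irby 2·22=44. Service 522; fixed 171; total 693.
{Kent, Pell, Irby}: service 482 + fixed 398 = 880
{Irby}: Z1→Irby 8·9=72, Z2→Irby 7·8=56, Z3→Irby 9·11=99, Z4→Irby 2·19=38, Z5→Irby 3·13=39, Z6→Irby 11·25=275, Z7→Irby 10·20=200, Z8→Irby 2·22=44. Service 823; fixed 69; total 892.
{Milton, Kent, Brent, Pell, Irby}: service 464 + fixed 859 = 1323
No other subset beats 693.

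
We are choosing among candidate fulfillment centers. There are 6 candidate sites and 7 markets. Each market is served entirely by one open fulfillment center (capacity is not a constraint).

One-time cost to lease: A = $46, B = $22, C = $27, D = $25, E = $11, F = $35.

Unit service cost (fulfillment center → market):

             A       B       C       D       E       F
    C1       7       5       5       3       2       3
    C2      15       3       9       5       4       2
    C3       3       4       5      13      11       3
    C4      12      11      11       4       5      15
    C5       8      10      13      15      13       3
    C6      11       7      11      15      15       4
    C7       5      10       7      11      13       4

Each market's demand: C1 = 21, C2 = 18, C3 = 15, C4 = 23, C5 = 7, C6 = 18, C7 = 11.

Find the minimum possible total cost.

Minimum total cost: 421

For any fixed open set, each market goes to its cheapest open site; total = fixed + service.
{E, F}: C1→E 2·21=42, C2→F 2·18=36, C3→F 3·15=45, C4→E 5·23=115, C5→F 3·7=21, C6→F 4·18=72, C7→F 4·11=44. Service 375; fixed 46; total 421.
{D, E, F}: service 352 + fixed 71 = 423
{D, F}: service 373 + fixed 60 = 433
{A, B, C, D, E, F}: service 352 + fixed 166 = 518
No other subset beats 421.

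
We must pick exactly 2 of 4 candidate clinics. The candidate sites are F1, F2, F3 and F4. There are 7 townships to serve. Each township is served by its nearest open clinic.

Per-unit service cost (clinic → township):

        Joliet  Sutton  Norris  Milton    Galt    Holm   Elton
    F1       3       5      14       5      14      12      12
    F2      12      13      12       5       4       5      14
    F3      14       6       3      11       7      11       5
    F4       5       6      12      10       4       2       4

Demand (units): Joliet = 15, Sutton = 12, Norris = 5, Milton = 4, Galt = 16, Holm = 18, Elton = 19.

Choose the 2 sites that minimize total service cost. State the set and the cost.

With exactly 2 open, each township uses its cheapest among the chosen.
{F1, F4}: Joliet→F1 3·15=45, Sutton→F1 5·12=60, Norris→F4 12·5=60, Milton→F1 5·4=20, Galt→F4 4·16=64, Holm→F4 2·18=36, Elton→F4 4·19=76. Service cost 361.
{F3, F4}: service cost 378
{F2, F4}: service cost 403
Among all 6 size-2 choices, {F1, F4} is lowest.

Choose F1 and F4; total service cost 361.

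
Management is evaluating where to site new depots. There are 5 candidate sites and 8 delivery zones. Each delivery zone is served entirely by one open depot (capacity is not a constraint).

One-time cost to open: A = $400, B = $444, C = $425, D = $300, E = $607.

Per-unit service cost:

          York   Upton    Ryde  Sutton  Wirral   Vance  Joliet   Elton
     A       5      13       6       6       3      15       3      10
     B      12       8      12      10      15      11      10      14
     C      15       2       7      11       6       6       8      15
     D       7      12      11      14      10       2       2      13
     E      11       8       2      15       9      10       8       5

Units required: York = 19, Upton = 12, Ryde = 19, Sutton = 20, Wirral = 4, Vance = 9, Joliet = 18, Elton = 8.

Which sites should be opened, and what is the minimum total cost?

Open A only; minimum total cost 1166.

For any fixed open set, each delivery zone goes to its cheapest open site; total = fixed + service.
{A}: York→A 5·19=95, Upton→A 13·12=156, Ryde→A 6·19=114, Sutton→A 6·20=120, Wirral→A 3·4=12, Vance→A 15·9=135, Joliet→A 3·18=54, Elton→A 10·8=80. Service 766; fixed 400; total 1166.
{D}: York→D 7·19=133, Upton→D 12·12=144, Ryde→D 11·19=209, Sutton→D 14·20=280, Wirral→D 10·4=40, Vance→D 2·9=18, Joliet→D 2·18=36, Elton→D 13·8=104. Service 964; fixed 300; total 1264.
{A, D}: service 619 + fixed 700 = 1319
{A, B, C, D, E}: York→A 5·19=95, Upton→C 2·12=24, Ryde→E 2·19=38, Sutton→A 6·20=120, Wirral→A 3·4=12, Vance→D 2·9=18, Joliet→D 2·18=36, Elton→E 5·8=40. Service 383; fixed 2176; total 2559.
No other subset beats 1166.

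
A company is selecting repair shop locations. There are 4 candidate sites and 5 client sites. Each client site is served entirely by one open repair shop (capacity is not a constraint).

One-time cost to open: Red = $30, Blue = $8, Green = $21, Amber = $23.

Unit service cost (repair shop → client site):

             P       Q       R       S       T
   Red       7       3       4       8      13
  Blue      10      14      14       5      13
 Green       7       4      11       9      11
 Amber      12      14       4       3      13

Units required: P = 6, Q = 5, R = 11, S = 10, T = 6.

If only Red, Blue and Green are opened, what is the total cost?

Total cost: 276

Each client site is assigned to its cheapest site among the open ones.
{Red, Blue, Green}: P→Red 7·6=42, Q→Red 3·5=15, R→Red 4·11=44, S→Blue 5·10=50, T→Green 11·6=66. Service 217; fixed 59; total 276.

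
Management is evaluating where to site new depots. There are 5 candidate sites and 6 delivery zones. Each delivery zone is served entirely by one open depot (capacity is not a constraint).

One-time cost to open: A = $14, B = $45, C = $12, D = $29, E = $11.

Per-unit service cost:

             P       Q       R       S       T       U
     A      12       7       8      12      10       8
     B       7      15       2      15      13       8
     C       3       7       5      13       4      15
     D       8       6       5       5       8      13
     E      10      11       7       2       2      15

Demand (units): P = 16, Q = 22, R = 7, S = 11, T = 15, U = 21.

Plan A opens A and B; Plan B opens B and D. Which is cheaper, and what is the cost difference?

Plan B is cheaper by 114.

Plan A: {A, B}: P→B 7·16=112, Q→A 7·22=154, R→B 2·7=14, S→A 12·11=132, T→A 10·15=150, U→A 8·21=168. Service 730; fixed 59; total 789.
Plan B: {B, D}: P→B 7·16=112, Q→D 6·22=132, R→B 2·7=14, S→D 5·11=55, T→D 8·15=120, U→B 8·21=168. Service 601; fixed 74; total 675.
Difference: |789 − 675| = 114.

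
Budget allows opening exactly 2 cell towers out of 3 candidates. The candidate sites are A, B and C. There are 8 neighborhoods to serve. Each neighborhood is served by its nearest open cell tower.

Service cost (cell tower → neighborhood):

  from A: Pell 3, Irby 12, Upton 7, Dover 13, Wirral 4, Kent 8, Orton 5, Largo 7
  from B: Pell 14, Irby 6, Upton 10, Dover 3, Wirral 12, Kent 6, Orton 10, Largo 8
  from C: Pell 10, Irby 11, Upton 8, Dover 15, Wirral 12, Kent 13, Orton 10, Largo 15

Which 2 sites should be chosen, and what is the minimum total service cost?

Choose A and B; total service cost 41.

With exactly 2 open, each neighborhood uses its cheapest among the chosen.
{A, B}: Pell→A 3, Irby→B 6, Upton→A 7, Dover→B 3, Wirral→A 4, Kent→B 6, Orton→A 5, Largo→A 7. Service cost 41.
{A, C}: service cost 58
{B, C}: service cost 63
Among all 3 size-2 choices, {A, B} is lowest.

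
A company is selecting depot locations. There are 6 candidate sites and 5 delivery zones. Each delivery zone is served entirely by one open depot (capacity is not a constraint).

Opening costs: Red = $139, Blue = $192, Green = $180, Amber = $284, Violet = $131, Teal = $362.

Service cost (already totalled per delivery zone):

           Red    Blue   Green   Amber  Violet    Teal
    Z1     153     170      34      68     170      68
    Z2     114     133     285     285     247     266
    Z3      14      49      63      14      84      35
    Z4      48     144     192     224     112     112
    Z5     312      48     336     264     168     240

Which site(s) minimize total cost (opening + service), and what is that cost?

Open Red and Blue; minimum total cost 708.

For any fixed open set, each delivery zone goes to its cheapest open site; total = fixed + service.
{Red, Blue}: Z1→Red 153, Z2→Red 114, Z3→Red 14, Z4→Red 48, Z5→Blue 48. Service 377; fixed 331; total 708.
{Blue}: service 544 + fixed 192 = 736
{Red, Violet}: Z1→Red 153, Z2→Red 114, Z3→Red 14, Z4→Red 48, Z5→Violet 168. Service 497; fixed 270; total 767.
{Red, Blue, Green, Amber, Violet, Teal}: Z1→Green 34, Z2→Red 114, Z3→Red 14, Z4→Red 48, Z5→Blue 48. Service 258; fixed 1288; total 1546.
No other subset beats 708.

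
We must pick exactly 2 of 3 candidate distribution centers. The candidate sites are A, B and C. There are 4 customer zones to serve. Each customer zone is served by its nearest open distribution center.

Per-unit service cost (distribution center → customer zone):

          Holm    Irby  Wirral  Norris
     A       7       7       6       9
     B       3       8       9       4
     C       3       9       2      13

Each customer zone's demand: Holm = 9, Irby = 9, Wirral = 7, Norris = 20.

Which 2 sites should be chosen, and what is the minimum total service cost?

Choose B and C; total service cost 193.

With exactly 2 open, each customer zone uses its cheapest among the chosen.
{B, C}: Holm→B 3·9=27, Irby→B 8·9=72, Wirral→C 2·7=14, Norris→B 4·20=80. Service cost 193.
{A, B}: service cost 212
{A, C}: service cost 284
Among all 3 size-2 choices, {B, C} is lowest.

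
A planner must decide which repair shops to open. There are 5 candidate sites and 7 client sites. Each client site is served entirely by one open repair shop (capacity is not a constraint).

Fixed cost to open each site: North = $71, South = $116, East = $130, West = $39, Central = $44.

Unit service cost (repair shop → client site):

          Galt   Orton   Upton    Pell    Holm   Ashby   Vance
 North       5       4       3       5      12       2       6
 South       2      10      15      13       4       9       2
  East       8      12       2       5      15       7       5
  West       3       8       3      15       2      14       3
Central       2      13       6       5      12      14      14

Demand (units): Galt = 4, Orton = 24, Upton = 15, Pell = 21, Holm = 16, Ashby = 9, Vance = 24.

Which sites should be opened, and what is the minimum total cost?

Open North and West; minimum total cost 490.

For any fixed open set, each client site goes to its cheapest open site; total = fixed + service.
{North, West}: Galt→West 3·4=12, Orton→North 4·24=96, Upton→North 3·15=45, Pell→North 5·21=105, Holm→West 2·16=32, Ashby→North 2·9=18, Vance→West 3·24=72. Service 380; fixed 110; total 490.
{North, West, Central}: service 376 + fixed 154 = 530
{North, South}: Galt→South 2·4=8, Orton→North 4·24=96, Upton→North 3·15=45, Pell→North 5·21=105, Holm→South 4·16=64, Ashby→North 2·9=18, Vance→South 2·24=48. Service 384; fixed 187; total 571.
{North, South, East, West, Central}: service 337 + fixed 400 = 737
No other subset beats 490.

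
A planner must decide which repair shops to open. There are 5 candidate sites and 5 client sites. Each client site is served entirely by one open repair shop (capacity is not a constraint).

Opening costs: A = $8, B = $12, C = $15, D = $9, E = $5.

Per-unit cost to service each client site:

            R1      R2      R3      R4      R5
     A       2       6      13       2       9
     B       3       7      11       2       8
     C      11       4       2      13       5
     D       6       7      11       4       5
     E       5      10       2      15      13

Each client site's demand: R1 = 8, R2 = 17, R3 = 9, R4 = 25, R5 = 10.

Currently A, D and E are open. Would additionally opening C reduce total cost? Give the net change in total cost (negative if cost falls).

Current service cost with {A, D, E}: 236.
Adding C: each client site re-picks its cheapest; new service cost 202, saving 34.
Extra fixed cost: 15. Net change = 15 − 34 = -19.
(Totals: 258 → 239.)

Yes — net change −19 (cost falls by 19).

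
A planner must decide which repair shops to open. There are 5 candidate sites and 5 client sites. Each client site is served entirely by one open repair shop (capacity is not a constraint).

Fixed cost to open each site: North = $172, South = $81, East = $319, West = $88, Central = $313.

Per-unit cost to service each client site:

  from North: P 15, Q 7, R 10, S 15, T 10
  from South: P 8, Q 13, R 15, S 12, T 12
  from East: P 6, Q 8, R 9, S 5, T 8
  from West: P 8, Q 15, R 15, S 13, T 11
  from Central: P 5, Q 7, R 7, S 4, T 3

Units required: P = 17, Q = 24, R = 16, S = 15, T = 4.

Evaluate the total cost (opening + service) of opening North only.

Total cost: 1020

Each client site is assigned to its cheapest site among the open ones.
{North}: P→North 15·17=255, Q→North 7·24=168, R→North 10·16=160, S→North 15·15=225, T→North 10·4=40. Service 848; fixed 172; total 1020.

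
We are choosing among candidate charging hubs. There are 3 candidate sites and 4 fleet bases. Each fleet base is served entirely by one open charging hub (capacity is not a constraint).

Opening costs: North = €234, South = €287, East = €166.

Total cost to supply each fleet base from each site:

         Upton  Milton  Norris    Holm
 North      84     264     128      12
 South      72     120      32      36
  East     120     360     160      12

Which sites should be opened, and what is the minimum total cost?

Open South only; minimum total cost 547.

For any fixed open set, each fleet base goes to its cheapest open site; total = fixed + service.
{South}: Upton→South 72, Milton→South 120, Norris→South 32, Holm→South 36. Service 260; fixed 287; total 547.
{South, East}: service 236 + fixed 453 = 689
{North}: service 488 + fixed 234 = 722
{North, South, East}: Upton→South 72, Milton→South 120, Norris→South 32, Holm→North 12. Service 236; fixed 687; total 923.
No other subset beats 547.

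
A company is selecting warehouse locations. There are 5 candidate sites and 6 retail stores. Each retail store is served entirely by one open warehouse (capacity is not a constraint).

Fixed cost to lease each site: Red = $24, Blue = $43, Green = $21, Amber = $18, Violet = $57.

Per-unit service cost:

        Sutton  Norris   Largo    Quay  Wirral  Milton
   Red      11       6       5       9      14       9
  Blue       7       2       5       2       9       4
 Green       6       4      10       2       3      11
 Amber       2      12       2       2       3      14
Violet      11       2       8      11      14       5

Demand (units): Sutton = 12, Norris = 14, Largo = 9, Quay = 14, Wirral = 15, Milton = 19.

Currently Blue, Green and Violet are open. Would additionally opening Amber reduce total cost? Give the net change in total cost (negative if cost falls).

Yes — net change −57 (cost falls by 57).

Current service cost with {Blue, Green, Violet}: 294.
Adding Amber: each retail store re-picks its cheapest; new service cost 219, saving 75.
Extra fixed cost: 18. Net change = 18 − 75 = -57.
(Totals: 415 → 358.)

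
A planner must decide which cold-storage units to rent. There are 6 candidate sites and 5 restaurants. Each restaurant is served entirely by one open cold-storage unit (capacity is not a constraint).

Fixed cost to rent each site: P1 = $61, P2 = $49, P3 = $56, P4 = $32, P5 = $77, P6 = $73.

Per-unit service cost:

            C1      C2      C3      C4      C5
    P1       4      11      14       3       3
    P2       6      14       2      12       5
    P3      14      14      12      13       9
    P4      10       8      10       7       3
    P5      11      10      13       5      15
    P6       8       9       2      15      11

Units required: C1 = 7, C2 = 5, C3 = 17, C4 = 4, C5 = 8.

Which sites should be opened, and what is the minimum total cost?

For any fixed open set, each restaurant goes to its cheapest open site; total = fixed + service.
{P2, P4}: C1→P2 6·7=42, C2→P4 8·5=40, C3→P2 2·17=34, C4→P4 7·4=28, C5→P4 3·8=24. Service 168; fixed 81; total 249.
{P1, P2}: service 153 + fixed 110 = 263
{P1, P6}: service 143 + fixed 134 = 277
{P1, P2, P3, P4, P5, P6}: service 138 + fixed 348 = 486
No other subset beats 249.

Open P2 and P4; minimum total cost 249.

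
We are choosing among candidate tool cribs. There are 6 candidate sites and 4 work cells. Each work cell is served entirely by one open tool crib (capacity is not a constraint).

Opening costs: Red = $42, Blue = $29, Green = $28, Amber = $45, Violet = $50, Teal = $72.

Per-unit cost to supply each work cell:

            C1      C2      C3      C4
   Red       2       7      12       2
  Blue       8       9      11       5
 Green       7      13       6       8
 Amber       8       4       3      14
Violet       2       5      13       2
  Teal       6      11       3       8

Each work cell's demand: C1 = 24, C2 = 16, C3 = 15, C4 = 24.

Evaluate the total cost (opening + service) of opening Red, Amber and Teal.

Each work cell is assigned to its cheapest site among the open ones.
{Red, Amber, Teal}: C1→Red 2·24=48, C2→Amber 4·16=64, C3→Amber 3·15=45, C4→Red 2·24=48. Service 205; fixed 159; total 364.

Total cost: 364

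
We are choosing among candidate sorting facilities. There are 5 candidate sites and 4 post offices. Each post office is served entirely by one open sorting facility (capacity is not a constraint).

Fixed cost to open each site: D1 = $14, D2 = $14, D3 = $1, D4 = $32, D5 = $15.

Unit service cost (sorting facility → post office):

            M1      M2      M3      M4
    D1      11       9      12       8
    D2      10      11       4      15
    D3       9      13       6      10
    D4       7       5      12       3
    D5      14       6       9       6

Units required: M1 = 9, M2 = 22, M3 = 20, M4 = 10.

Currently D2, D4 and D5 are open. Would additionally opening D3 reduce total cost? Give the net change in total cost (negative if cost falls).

No — net change +1 (cost rises by 1).

Current service cost with {D2, D4, D5}: 283.
Adding D3: each post office re-picks its cheapest; new service cost 283, saving 0.
Extra fixed cost: 1. Net change = 1 − 0 = 1.
(Totals: 344 → 345.)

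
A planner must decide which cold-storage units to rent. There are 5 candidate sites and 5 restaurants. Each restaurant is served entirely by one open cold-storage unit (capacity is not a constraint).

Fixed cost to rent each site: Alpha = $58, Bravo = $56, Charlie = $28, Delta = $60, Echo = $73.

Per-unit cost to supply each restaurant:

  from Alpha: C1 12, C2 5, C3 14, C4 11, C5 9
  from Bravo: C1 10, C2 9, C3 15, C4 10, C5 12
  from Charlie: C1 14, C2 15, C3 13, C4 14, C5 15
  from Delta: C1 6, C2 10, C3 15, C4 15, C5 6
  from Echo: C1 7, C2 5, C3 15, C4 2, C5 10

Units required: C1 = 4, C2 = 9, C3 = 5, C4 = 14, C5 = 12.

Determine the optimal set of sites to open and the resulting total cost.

For any fixed open set, each restaurant goes to its cheapest open site; total = fixed + service.
{Echo}: C1→Echo 7·4=28, C2→Echo 5·9=45, C3→Echo 15·5=75, C4→Echo 2·14=28, C5→Echo 10·12=120. Service 296; fixed 73; total 369.
{Delta, Echo}: service 244 + fixed 133 = 377
{Charlie, Echo}: service 286 + fixed 101 = 387
{Alpha, Bravo, Charlie, Delta, Echo}: service 234 + fixed 275 = 509
No other subset beats 369.

Open Echo only; minimum total cost 369.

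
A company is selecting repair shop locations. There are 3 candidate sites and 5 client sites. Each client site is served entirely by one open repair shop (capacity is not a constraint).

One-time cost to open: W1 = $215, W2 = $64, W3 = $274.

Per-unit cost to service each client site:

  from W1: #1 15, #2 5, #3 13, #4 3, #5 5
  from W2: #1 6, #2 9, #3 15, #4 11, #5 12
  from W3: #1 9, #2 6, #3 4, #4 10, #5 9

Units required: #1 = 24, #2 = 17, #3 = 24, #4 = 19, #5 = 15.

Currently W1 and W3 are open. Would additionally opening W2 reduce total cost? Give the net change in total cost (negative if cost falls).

Current service cost with {W1, W3}: 529.
Adding W2: each client site re-picks its cheapest; new service cost 457, saving 72.
Extra fixed cost: 64. Net change = 64 − 72 = -8.
(Totals: 1018 → 1010.)

Yes — net change −8 (cost falls by 8).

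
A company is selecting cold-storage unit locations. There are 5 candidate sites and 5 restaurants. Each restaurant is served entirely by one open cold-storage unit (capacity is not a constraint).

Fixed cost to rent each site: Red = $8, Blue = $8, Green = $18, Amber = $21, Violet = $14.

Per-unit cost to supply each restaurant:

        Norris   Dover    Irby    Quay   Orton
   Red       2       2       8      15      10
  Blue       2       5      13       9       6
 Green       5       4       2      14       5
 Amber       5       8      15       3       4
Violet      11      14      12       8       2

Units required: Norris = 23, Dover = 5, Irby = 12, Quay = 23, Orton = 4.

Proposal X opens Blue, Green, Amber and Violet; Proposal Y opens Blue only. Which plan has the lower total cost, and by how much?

Proposal X: {Blue, Green, Amber, Violet}: Norris→Blue 2·23=46, Dover→Green 4·5=20, Irby→Green 2·12=24, Quay→Amber 3·23=69, Orton→Violet 2·4=8. Service 167; fixed 61; total 228.
Proposal Y: {Blue}: Norris→Blue 2·23=46, Dover→Blue 5·5=25, Irby→Blue 13·12=156, Quay→Blue 9·23=207, Orton→Blue 6·4=24. Service 458; fixed 8; total 466.
Difference: |228 − 466| = 238.

Proposal X is cheaper by 238.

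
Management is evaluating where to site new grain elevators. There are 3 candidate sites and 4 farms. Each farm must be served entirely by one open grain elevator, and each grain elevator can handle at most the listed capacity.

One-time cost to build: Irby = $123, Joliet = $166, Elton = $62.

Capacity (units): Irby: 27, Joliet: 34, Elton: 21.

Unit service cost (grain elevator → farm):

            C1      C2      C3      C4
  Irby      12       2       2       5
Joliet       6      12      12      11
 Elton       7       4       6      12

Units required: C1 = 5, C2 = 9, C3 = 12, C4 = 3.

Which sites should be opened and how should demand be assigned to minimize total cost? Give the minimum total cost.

Minimum total cost: 277

Open {Irby, Elton}: C1→Elton 7·5=35, C2→Irby 2·9=18, C3→Irby 2·12=24, C4→Irby 5·3=15.
Loads: Irby carries 24/27, Elton carries 5/21. Service 92; fixed 185; total 277.
Next best feasible plan costs 295.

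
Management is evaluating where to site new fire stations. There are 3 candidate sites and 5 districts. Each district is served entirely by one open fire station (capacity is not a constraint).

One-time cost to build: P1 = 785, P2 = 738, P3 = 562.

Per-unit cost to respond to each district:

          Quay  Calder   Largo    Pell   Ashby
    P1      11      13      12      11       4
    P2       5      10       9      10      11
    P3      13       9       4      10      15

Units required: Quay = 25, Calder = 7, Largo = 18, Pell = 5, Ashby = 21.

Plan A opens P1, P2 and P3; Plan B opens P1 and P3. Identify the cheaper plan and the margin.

Plan A: {P1, P2, P3}: Quay→P2 5·25=125, Calder→P3 9·7=63, Largo→P3 4·18=72, Pell→P2 10·5=50, Ashby→P1 4·21=84. Service 394; fixed 2085; total 2479.
Plan B: {P1, P3}: Quay→P1 11·25=275, Calder→P3 9·7=63, Largo→P3 4·18=72, Pell→P3 10·5=50, Ashby→P1 4·21=84. Service 544; fixed 1347; total 1891.
Difference: |2479 − 1891| = 588.

Plan B is cheaper by 588.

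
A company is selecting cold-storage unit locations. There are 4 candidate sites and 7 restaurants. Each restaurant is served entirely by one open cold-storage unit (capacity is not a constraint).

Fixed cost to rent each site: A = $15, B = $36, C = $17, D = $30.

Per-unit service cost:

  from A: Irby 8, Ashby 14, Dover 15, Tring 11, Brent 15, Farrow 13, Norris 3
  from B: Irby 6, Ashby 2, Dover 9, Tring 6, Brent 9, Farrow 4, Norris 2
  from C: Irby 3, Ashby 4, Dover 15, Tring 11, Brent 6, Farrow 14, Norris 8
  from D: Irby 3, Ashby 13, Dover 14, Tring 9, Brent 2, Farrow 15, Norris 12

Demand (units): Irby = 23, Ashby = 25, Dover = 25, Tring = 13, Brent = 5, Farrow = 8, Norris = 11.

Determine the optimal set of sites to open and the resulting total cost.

For any fixed open set, each restaurant goes to its cheapest open site; total = fixed + service.
{B, D}: Irby→D 3·23=69, Ashby→B 2·25=50, Dover→B 9·25=225, Tring→B 6·13=78, Brent→D 2·5=10, Farrow→B 4·8=32, Norris→B 2·11=22. Service 486; fixed 66; total 552.
{B, C}: Irby→C 3·23=69, Ashby→B 2·25=50, Dover→B 9·25=225, Tring→B 6·13=78, Brent→C 6·5=30, Farrow→B 4·8=32, Norris→B 2·11=22. Service 506; fixed 53; total 559.
{A, B, D}: service 486 + fixed 81 = 567
{A, B, C, D}: Irby→C 3·23=69, Ashby→B 2·25=50, Dover→B 9·25=225, Tring→B 6·13=78, Brent→D 2·5=10, Farrow→B 4·8=32, Norris→B 2·11=22. Service 486; fixed 98; total 584.
No other subset beats 552.

Open B and D; minimum total cost 552.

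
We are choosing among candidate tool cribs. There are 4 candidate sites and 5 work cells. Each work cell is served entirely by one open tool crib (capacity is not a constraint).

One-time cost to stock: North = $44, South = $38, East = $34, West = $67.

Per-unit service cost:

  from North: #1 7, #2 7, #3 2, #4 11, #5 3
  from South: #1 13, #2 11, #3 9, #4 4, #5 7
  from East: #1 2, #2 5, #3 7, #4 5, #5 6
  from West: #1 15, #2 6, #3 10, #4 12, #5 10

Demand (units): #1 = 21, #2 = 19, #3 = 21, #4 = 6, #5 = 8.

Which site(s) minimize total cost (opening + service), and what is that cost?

Open North and East; minimum total cost 311.

For any fixed open set, each work cell goes to its cheapest open site; total = fixed + service.
{North, East}: #1→East 2·21=42, #2→East 5·19=95, #3→North 2·21=42, #4→East 5·6=30, #5→North 3·8=24. Service 233; fixed 78; total 311.
{North, South, East}: service 227 + fixed 116 = 343
{North, East, West}: #1→East 2·21=42, #2→East 5·19=95, #3→North 2·21=42, #4→East 5·6=30, #5→North 3·8=24. Service 233; fixed 145; total 378.
{North, South, East, West}: service 227 + fixed 183 = 410
No other subset beats 311.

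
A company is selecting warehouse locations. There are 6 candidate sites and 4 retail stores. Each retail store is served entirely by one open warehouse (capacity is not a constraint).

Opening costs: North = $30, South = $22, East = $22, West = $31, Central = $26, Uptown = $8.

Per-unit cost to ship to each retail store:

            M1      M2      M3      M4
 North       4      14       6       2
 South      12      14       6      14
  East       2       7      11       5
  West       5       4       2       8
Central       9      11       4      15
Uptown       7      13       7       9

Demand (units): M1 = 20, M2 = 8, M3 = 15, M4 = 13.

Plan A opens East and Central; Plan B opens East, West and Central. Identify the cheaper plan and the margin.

Plan B is cheaper by 23.

Plan A: {East, Central}: M1→East 2·20=40, M2→East 7·8=56, M3→Central 4·15=60, M4→East 5·13=65. Service 221; fixed 48; total 269.
Plan B: {East, West, Central}: M1→East 2·20=40, M2→West 4·8=32, M3→West 2·15=30, M4→East 5·13=65. Service 167; fixed 79; total 246.
Difference: |269 − 246| = 23.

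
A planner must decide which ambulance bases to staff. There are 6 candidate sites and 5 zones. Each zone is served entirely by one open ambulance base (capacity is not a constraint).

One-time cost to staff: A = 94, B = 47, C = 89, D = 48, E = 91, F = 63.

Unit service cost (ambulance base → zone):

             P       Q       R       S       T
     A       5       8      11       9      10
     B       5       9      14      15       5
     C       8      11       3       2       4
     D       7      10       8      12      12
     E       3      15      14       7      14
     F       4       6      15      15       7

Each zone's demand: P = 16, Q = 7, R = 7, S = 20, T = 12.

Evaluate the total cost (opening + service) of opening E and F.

Each zone is assigned to its cheapest site among the open ones.
{E, F}: P→E 3·16=48, Q→F 6·7=42, R→E 14·7=98, S→E 7·20=140, T→F 7·12=84. Service 412; fixed 154; total 566.

Total cost: 566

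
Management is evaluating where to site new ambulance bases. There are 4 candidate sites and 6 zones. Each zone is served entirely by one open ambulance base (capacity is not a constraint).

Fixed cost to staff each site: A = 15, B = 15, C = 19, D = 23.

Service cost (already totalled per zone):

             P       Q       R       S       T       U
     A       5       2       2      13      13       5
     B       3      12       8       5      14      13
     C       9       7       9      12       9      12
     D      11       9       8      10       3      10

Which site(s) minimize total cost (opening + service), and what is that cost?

For any fixed open set, each zone goes to its cheapest open site; total = fixed + service.
{A}: P→A 5, Q→A 2, R→A 2, S→A 13, T→A 13, U→A 5. Service 40; fixed 15; total 55.
{A, B}: service 30 + fixed 30 = 60
{A, D}: service 27 + fixed 38 = 65
{A, B, C, D}: P→B 3, Q→A 2, R→A 2, S→B 5, T→D 3, U→A 5. Service 20; fixed 72; total 92.
(All 15 nonempty subsets were checked; A only is lowest.)

Open A only; minimum total cost 55.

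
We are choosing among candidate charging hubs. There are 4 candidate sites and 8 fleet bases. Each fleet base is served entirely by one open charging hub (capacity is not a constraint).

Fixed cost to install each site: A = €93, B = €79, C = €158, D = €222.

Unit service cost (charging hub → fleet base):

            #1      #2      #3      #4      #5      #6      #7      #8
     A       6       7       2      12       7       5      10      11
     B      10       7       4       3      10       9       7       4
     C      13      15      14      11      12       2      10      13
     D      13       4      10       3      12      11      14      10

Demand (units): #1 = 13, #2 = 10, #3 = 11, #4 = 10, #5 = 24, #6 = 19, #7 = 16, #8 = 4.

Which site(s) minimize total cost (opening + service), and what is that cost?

For any fixed open set, each fleet base goes to its cheapest open site; total = fixed + service.
{A, B}: #1→A 6·13=78, #2→A 7·10=70, #3→A 2·11=22, #4→B 3·10=30, #5→A 7·24=168, #6→A 5·19=95, #7→B 7·16=112, #8→B 4·4=16. Service 591; fixed 172; total 763.
{A}: #1→A 6·13=78, #2→A 7·10=70, #3→A 2·11=22, #4→A 12·10=120, #5→A 7·24=168, #6→A 5·19=95, #7→A 10·16=160, #8→A 11·4=44. Service 757; fixed 93; total 850.
{A, B, C}: #1→A 6·13=78, #2→A 7·10=70, #3→A 2·11=22, #4→B 3·10=30, #5→A 7·24=168, #6→C 2·19=38, #7→B 7·16=112, #8→B 4·4=16. Service 534; fixed 330; total 864.
{A, B, C, D}: #1→A 6·13=78, #2→D 4·10=40, #3→A 2·11=22, #4→B 3·10=30, #5→A 7·24=168, #6→C 2·19=38, #7→B 7·16=112, #8→B 4·4=16. Service 504; fixed 552; total 1056.
No other subset beats 763.

Open A and B; minimum total cost 763.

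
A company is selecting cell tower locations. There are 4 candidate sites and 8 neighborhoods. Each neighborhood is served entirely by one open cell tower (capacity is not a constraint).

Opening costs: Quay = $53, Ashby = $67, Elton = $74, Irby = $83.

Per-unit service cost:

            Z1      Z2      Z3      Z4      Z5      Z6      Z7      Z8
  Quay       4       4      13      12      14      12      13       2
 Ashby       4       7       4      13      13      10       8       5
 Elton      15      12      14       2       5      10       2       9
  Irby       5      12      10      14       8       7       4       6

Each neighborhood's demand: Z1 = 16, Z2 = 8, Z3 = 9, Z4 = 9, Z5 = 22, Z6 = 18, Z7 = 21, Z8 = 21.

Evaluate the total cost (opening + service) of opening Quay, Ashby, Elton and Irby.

Total cost: 747

Each neighborhood is assigned to its cheapest site among the open ones.
{Quay, Ashby, Elton, Irby}: Z1→Quay 4·16=64, Z2→Quay 4·8=32, Z3→Ashby 4·9=36, Z4→Elton 2·9=18, Z5→Elton 5·22=110, Z6→Irby 7·18=126, Z7→Elton 2·21=42, Z8→Quay 2·21=42. Service 470; fixed 277; total 747.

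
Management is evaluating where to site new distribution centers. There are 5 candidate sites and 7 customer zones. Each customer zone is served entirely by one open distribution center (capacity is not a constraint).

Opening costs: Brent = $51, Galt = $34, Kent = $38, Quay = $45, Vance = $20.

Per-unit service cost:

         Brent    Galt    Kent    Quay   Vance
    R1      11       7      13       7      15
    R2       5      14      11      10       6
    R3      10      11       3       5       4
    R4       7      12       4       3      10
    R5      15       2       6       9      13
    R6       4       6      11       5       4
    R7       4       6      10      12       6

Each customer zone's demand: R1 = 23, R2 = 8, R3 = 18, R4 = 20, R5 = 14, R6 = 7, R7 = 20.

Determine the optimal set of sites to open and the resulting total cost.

For any fixed open set, each customer zone goes to its cheapest open site; total = fixed + service.
{Brent, Galt, Kent}: R1→Galt 7·23=161, R2→Brent 5·8=40, R3→Kent 3·18=54, R4→Kent 4·20=80, R5→Galt 2·14=28, R6→Brent 4·7=28, R7→Brent 4·20=80. Service 471; fixed 123; total 594.
{Galt, Kent, Vance}: service 519 + fixed 92 = 611
{Brent, Galt, Kent, Vance}: service 471 + fixed 143 = 614
{Brent, Galt, Kent, Quay, Vance}: R1→Galt 7·23=161, R2→Brent 5·8=40, R3→Kent 3·18=54, R4→Quay 3·20=60, R5→Galt 2·14=28, R6→Brent 4·7=28, R7→Brent 4·20=80. Service 451; fixed 188; total 639.
No other subset beats 594.

Open Brent, Galt and Kent; minimum total cost 594.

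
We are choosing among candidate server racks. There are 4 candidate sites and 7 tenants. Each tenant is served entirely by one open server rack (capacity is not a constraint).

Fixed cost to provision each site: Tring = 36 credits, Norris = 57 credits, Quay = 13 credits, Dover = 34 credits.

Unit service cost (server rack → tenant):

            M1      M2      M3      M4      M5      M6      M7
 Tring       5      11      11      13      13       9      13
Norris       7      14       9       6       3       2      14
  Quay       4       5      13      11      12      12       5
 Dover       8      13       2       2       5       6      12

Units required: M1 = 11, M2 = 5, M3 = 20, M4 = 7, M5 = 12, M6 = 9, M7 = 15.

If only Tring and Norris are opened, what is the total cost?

Each tenant is assigned to its cheapest site among the open ones.
{Tring, Norris}: M1→Tring 5·11=55, M2→Tring 11·5=55, M3→Norris 9·20=180, M4→Norris 6·7=42, M5→Norris 3·12=36, M6→Norris 2·9=18, M7→Tring 13·15=195. Service 581; fixed 93; total 674.

Total cost: 674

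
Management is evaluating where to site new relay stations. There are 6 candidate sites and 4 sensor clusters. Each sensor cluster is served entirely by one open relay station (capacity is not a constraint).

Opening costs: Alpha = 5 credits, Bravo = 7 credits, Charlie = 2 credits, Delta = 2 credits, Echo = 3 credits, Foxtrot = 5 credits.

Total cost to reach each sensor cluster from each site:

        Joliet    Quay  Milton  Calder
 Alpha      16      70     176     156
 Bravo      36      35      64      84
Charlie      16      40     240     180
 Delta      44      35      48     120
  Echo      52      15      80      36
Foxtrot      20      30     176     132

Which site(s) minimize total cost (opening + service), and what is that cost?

For any fixed open set, each sensor cluster goes to its cheapest open site; total = fixed + service.
{Charlie, Delta, Echo}: Joliet→Charlie 16, Quay→Echo 15, Milton→Delta 48, Calder→Echo 36. Service 115; fixed 7; total 122.
{Alpha, Delta, Echo}: service 115 + fixed 10 = 125
{Alpha, Charlie, Delta, Echo}: service 115 + fixed 12 = 127
{Alpha, Bravo, Charlie, Delta, Echo, Foxtrot}: service 115 + fixed 24 = 139
No other subset beats 122.

Open Charlie, Delta and Echo; minimum total cost 122.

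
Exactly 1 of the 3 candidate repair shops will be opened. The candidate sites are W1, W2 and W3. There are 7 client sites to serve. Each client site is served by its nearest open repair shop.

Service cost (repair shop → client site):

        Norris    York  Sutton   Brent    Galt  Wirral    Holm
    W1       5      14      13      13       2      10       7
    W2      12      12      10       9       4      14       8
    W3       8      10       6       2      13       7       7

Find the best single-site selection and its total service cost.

With exactly 1 open, each client site uses its cheapest among the chosen.
{W3}: Norris→W3 8, York→W3 10, Sutton→W3 6, Brent→W3 2, Galt→W3 13, Wirral→W3 7, Holm→W3 7. Service cost 53.
{W1}: service cost 64
{W2}: service cost 69
Among all 3 size-1 choices, {W3} is lowest.

Choose W3 only; total service cost 53.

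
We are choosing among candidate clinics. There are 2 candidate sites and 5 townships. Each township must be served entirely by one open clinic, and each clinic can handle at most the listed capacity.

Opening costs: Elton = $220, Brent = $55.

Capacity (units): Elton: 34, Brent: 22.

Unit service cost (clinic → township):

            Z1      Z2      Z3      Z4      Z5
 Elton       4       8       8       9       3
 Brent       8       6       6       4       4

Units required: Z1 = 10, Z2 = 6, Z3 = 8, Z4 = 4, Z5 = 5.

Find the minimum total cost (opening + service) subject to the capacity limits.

Open {Elton}: Z1→Elton 4·10=40, Z2→Elton 8·6=48, Z3→Elton 8·8=64, Z4→Elton 9·4=36, Z5→Elton 3·5=15.
Loads: Elton carries 33/34. Service 203; fixed 220; total 423.
Next best feasible plan costs 430.

Minimum total cost: 423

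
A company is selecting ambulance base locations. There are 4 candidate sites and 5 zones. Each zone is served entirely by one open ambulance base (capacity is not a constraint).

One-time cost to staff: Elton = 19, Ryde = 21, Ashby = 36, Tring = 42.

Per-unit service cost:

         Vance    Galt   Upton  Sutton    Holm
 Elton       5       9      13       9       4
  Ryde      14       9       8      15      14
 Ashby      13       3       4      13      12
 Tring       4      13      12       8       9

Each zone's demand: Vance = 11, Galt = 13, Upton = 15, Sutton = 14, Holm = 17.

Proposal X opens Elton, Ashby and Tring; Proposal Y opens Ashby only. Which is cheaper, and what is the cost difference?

Proposal X: {Elton, Ashby, Tring}: Vance→Tring 4·11=44, Galt→Ashby 3·13=39, Upton→Ashby 4·15=60, Sutton→Tring 8·14=112, Holm→Elton 4·17=68. Service 323; fixed 97; total 420.
Proposal Y: {Ashby}: Vance→Ashby 13·11=143, Galt→Ashby 3·13=39, Upton→Ashby 4·15=60, Sutton→Ashby 13·14=182, Holm→Ashby 12·17=204. Service 628; fixed 36; total 664.
Difference: |420 − 664| = 244.

Proposal X is cheaper by 244.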